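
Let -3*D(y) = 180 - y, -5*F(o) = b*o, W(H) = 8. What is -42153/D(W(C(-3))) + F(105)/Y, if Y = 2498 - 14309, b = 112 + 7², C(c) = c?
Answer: 498062927/677164 ≈ 735.51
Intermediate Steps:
b = 161 (b = 112 + 49 = 161)
Y = -11811
F(o) = -161*o/5
D(y) = -60 + y/3 (D(y) = -(180 - y)/3 = -60 + y/3)
-42153/D(W(C(-3))) + F(105)/Y = -42153/(-60 + (⅓)*8) - 161/5*105/(-11811) = -42153/(-60 + 8/3) - 3381*(-1/11811) = -42153/(-172/3) + 1127/3937 = -42153*(-3/172) + 1127/3937 = 126459/172 + 1127/3937 = 498062927/677164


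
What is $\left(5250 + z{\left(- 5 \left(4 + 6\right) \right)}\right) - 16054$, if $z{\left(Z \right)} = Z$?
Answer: $-10854$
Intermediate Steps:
$\left(5250 + z{\left(- 5 \left(4 + 6\right) \right)}\right) - 16054 = \left(5250 - 5 \left(4 + 6\right)\right) - 16054 = \left(5250 - 50\right) - 16054 = 5200 - 16054 = -10854$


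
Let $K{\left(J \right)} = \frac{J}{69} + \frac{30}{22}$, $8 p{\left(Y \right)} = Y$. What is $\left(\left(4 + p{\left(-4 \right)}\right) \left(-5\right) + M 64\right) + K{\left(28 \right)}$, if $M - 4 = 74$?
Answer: $\frac{7553977}{1518} \approx 4976.3$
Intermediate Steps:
$M = 78$ ($M = 4 + 74 = 78$)
$p{\left(Y \right)} = \frac{Y}{8}$
$K{\left(J \right)} = \frac{15}{11} + \frac{J}{69}$ ($K{\left(J \right)} = J \frac{1}{69} + 30 \cdot \frac{1}{22} = \frac{J}{69} + \frac{15}{11} = \frac{15}{11} + \frac{J}{69}$)
$\left(\left(4 + p{\left(-4 \right)}\right) \left(-5\right) + M 64\right) + K{\left(28 \right)} = \left(\left(4 + \frac{1}{8} \left(-4\right)\right) \left(-5\right) + 78 \cdot 64\right) + \left(\frac{15}{11} + \frac{1}{69} \cdot 28\right) = \left(\left(4 - \frac{1}{2}\right) \left(-5\right) + 4992\right) + \left(\frac{15}{11} + \frac{28}{69}\right) = \left(\frac{7}{2} \left(-5\right) + 4992\right) + \frac{1343}{759} = \left(- \frac{35}{2} + 4992\right) + \frac{1343}{759} = \frac{9949}{2} + \frac{1343}{759} = \frac{7553977}{1518}$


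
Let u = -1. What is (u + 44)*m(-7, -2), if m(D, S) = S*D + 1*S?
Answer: 516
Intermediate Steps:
m(D, S) = S + D*S (m(D, S) = D*S + S = S + D*S)
(u + 44)*m(-7, -2) = (-1 + 44)*(-2*(1 - 7)) = 43*(-2*(-6)) = 43*12 = 516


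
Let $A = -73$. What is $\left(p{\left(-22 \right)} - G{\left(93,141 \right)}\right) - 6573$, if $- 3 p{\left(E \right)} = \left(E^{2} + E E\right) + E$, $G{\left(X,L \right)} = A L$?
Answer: $\frac{10214}{3} \approx 3404.7$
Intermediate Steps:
$G{\left(X,L \right)} = - 73 L$
$p{\left(E \right)} = - \frac{2 E^{2}}{3} - \frac{E}{3}$ ($p{\left(E \right)} = - \frac{\left(E^{2} + E E\right) + E}{3} = - \frac{\left(E^{2} + E^{2}\right) + E}{3} = - \frac{2 E^{2} + E}{3} = - \frac{E + 2 E^{2}}{3} = - \frac{2 E^{2}}{3} - \frac{E}{3}$)
$\left(p{\left(-22 \right)} - G{\left(93,141 \right)}\right) - 6573 = \left(\left(- \frac{1}{3}\right) \left(-22\right) \left(1 + 2 \left(-22\right)\right) - \left(-73\right) 141\right) - 6573 = \left(\left(- \frac{1}{3}\right) \left(-22\right) \left(1 - 44\right) - -10293\right) - 6573 = \left(\left(- \frac{1}{3}\right) \left(-22\right) \left(-43\right) + 10293\right) - 6573 = \left(- \frac{946}{3} + 10293\right) - 6573 = \frac{29933}{3} - 6573 = \frac{10214}{3}$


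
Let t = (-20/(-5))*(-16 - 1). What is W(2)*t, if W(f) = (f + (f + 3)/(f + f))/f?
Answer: -221/2 ≈ -110.50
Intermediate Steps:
t = -68 (t = -20*(-1/5)*(-17) = 4*(-17) = -68)
W(f) = (f + (3 + f)/(2*f))/f (W(f) = (f + (3 + f)/((2*f)))/f = (f + (3 + f)*(1/(2*f)))/f = (f + (3 + f)/(2*f))/f)
W(2)*t = ((1/2)*(3 + 2 + 2*2**2)/2**2)*(-68) = ((1/2)*(1/4)*(3 + 2 + 2*4))*(-68) = ((1/2)*(1/4)*(3 + 2 + 8))*(-68) = ((1/2)*(1/4)*13)*(-68) = (13/8)*(-68) = -221/2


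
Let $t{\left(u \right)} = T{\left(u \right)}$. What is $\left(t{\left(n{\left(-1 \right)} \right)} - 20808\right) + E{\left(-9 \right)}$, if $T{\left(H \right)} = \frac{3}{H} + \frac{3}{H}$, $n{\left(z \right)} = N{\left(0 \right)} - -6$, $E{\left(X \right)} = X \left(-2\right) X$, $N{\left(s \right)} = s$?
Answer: $-20969$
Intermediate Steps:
$E{\left(X \right)} = - 2 X^{2}$ ($E{\left(X \right)} = - 2 X X = - 2 X^{2}$)
$n{\left(z \right)} = 6$ ($n{\left(z \right)} = 0 - -6 = 0 + 6 = 6$)
$T{\left(H \right)} = \frac{6}{H}$
$t{\left(u \right)} = \frac{6}{u}$
$\left(t{\left(n{\left(-1 \right)} \right)} - 20808\right) + E{\left(-9 \right)} = \left(\frac{6}{6} - 20808\right) - 2 \left(-9\right)^{2} = \left(6 \cdot \frac{1}{6} - 20808\right) - 162 = \left(1 - 20808\right) - 162 = -20807 - 162 = -20969$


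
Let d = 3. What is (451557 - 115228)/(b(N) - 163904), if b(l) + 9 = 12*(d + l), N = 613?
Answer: -336329/156521 ≈ -2.1488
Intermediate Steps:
b(l) = 27 + 12*l (b(l) = -9 + 12*(3 + l) = -9 + (36 + 12*l) = 27 + 12*l)
(451557 - 115228)/(b(N) - 163904) = (451557 - 115228)/((27 + 12*613) - 163904) = 336329/((27 + 7356) - 163904) = 336329/(7383 - 163904) = 336329/(-156521) = 336329*(-1/156521) = -336329/156521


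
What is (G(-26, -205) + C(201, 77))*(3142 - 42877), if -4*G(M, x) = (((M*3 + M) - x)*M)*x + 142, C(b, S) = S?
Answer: 5345986635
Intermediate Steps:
G(M, x) = -71/2 - M*x*(-x + 4*M)/4 (G(M, x) = -((((M*3 + M) - x)*M)*x + 142)/4 = -((((3*M + M) - x)*M)*x + 142)/4 = -(((4*M - x)*M)*x + 142)/4 = -(((-x + 4*M)*M)*x + 142)/4 = -((M*(-x + 4*M))*x + 142)/4 = -(M*x*(-x + 4*M) + 142)/4 = -(142 + M*x*(-x + 4*M))/4 = -71/2 - M*x*(-x + 4*M)/4)
(G(-26, -205) + C(201, 77))*(3142 - 42877) = ((-71/2 - 1*(-205)*(-26)² + (¼)*(-26)*(-205)²) + 77)*(3142 - 42877) = ((-71/2 - 1*(-205)*676 + (¼)*(-26)*42025) + 77)*(-39735) = ((-71/2 + 138580 - 546325/2) + 77)*(-39735) = (-134618 + 77)*(-39735) = -134541*(-39735) = 5345986635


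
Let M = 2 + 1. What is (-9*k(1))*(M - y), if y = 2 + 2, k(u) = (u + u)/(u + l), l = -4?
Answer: -6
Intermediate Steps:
k(u) = 2*u/(-4 + u) (k(u) = (u + u)/(u - 4) = (2*u)/(-4 + u) = 2*u/(-4 + u))
y = 4
M = 3
(-9*k(1))*(M - y) = (-18/(-4 + 1))*(3 - 1*4) = (-18/(-3))*(3 - 4) = -18*(-1)/3*(-1) = -9*(-⅔)*(-1) = 6*(-1) = -6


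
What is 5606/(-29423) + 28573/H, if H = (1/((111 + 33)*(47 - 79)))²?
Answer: 17851213073345050/29423 ≈ 6.0671e+11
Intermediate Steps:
H = 1/21233664 (H = (1/(144*(-32)))² = (1/(-4608))² = (-1/4608)² = 1/21233664 ≈ 4.7095e-8)
5606/(-29423) + 28573/H = 5606/(-29423) + 28573/(1/21233664) = 5606*(-1/29423) + 28573*21233664 = -5606/29423 + 606709481472 = 17851213073345050/29423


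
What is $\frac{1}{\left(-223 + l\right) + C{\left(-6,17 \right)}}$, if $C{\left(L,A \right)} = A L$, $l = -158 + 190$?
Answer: $- \frac{1}{293} \approx -0.003413$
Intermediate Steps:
$l = 32$
$\frac{1}{\left(-223 + l\right) + C{\left(-6,17 \right)}} = \frac{1}{\left(-223 + 32\right) + 17 \left(-6\right)} = \frac{1}{-191 - 102} = \frac{1}{-293} = - \frac{1}{293}$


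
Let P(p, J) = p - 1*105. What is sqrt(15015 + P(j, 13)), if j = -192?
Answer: sqrt(14718) ≈ 121.32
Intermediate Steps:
P(p, J) = -105 + p (P(p, J) = p - 105 = -105 + p)
sqrt(15015 + P(j, 13)) = sqrt(15015 + (-105 - 192)) = sqrt(15015 - 297) = sqrt(14718)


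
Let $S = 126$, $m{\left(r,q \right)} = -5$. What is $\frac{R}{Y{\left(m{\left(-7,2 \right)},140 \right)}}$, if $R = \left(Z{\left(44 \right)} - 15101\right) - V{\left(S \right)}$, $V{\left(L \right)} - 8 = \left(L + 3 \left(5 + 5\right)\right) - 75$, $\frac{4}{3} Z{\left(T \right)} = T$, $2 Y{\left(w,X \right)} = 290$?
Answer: $- \frac{15157}{145} \approx -104.53$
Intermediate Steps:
$Y{\left(w,X \right)} = 145$ ($Y{\left(w,X \right)} = \frac{1}{2} \cdot 290 = 145$)
$Z{\left(T \right)} = \frac{3 T}{4}$
$V{\left(L \right)} = -37 + L$ ($V{\left(L \right)} = 8 - \left(75 - L - 3 \left(5 + 5\right)\right) = 8 + \left(\left(L + 3 \cdot 10\right) - 75\right) = 8 + \left(\left(L + 30\right) - 75\right) = 8 + \left(\left(30 + L\right) - 75\right) = 8 + \left(-45 + L\right) = -37 + L$)
$R = -15157$ ($R = \left(\frac{3}{4} \cdot 44 - 15101\right) - \left(-37 + 126\right) = \left(33 - 15101\right) - 89 = -15068 - 89 = -15157$)
$\frac{R}{Y{\left(m{\left(-7,2 \right)},140 \right)}} = - \frac{15157}{145}$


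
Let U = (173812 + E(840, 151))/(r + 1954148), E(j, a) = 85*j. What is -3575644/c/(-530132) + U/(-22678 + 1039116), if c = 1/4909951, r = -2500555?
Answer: 1218817247406136462630015/36803674450953889 ≈ 3.3117e+7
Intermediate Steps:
c = 1/4909951 ≈ 2.0367e-7
U = -245212/546407 (U = (173812 + 85*840)/(-2500555 + 1954148) = (173812 + 71400)/(-546407) = 245212*(-1/546407) = -245212/546407 ≈ -0.44877)
-3575644/c/(-530132) + U/(-22678 + 1039116) = -3575644/1/4909951/(-530132) - 245212/(546407*(-22678 + 1039116)) = -3575644*4909951*(-1/530132) - 245212/546407/1016438 = -17556236833444*(-1/530132) - 245212/546407*1/1016438 = 4389059208361/132533 - 122606/277694419133 = 1218817247406136462630015/36803674450953889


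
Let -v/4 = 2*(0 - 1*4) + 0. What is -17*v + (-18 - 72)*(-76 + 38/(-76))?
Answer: 6341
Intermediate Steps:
v = 32 (v = -4*(2*(0 - 1*4) + 0) = -4*(2*(0 - 4) + 0) = -4*(2*(-4) + 0) = -4*(-8 + 0) = -4*(-8) = 32)
-17*v + (-18 - 72)*(-76 + 38/(-76)) = -17*32 + (-18 - 72)*(-76 + 38/(-76)) = -544 - 90*(-76 + 38*(-1/76)) = -544 - 90*(-76 - 1/2) = -544 - 90*(-153/2) = -544 + 6885 = 6341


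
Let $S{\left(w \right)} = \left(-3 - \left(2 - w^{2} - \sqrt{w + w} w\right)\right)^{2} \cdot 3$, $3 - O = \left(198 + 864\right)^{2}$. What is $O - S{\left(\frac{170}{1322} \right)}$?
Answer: $- \frac{215319027444782631}{190899960241} + \frac{1110463800 \sqrt{112370}}{190899960241} \approx -1.1279 \cdot 10^{6}$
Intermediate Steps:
$O = -1127841$ ($O = 3 - \left(198 + 864\right)^{2} = 3 - 1062^{2} = 3 - 1127844 = -1127841$)
$S{\left(w \right)} = 3 \left(-5 + w^{2} + \sqrt{2} w^{\frac{3}{2}}\right)^{2}$ ($S{\left(w \right)} = \left(-3 - \left(2 - w^{2} - \sqrt{2 w} w\right)\right)^{2} \cdot 3 = \left(-3 - \left(2 - w^{2} - \sqrt{2} \sqrt{w} w\right)\right)^{2} \cdot 3 = \left(-3 - \left(2 - w^{2} - \sqrt{2} w^{\frac{3}{2}}\right)\right)^{2} \cdot 3 = \left(-3 + \left(-2 + w^{2} + \sqrt{2} w^{\frac{3}{2}}\right)\right)^{2} \cdot 3 = \left(-5 + w^{2} + \sqrt{2} w^{\frac{3}{2}}\right)^{2} \cdot 3 = 3 \left(-5 + w^{2} + \sqrt{2} w^{\frac{3}{2}}\right)^{2}$)
$O - S{\left(\frac{170}{1322} \right)} = -1127841 - 3 \left(-5 + \left(\frac{170}{1322}\right)^{2} + \sqrt{2} \left(\frac{170}{1322}\right)^{\frac{3}{2}}\right)^{2} = -1127841 - 3 \left(-5 + \left(170 \cdot \frac{1}{1322}\right)^{2} + \sqrt{2} \left(170 \cdot \frac{1}{1322}\right)^{\frac{3}{2}}\right)^{2} = -1127841 - 3 \left(-5 + \left(\frac{85}{661}\right)^{2} + \sqrt{2} \left(\frac{85}{661}\right)^{\frac{3}{2}}\right)^{2} = -1127841 - 3 \left(-5 + \frac{7225}{436921} + \sqrt{2} \frac{85 \sqrt{56185}}{436921}\right)^{2} = -1127841 - 3 \left(-5 + \frac{7225}{436921} + \frac{85 \sqrt{112370}}{436921}\right)^{2} = -1127841 - 3 \left(- \frac{2177380}{436921} + \frac{85 \sqrt{112370}}{436921}\right)^{2}$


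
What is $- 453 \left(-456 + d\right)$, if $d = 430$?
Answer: $11778$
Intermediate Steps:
$- 453 \left(-456 + d\right) = - 453 \left(-456 + 430\right) = \left(-453\right) \left(-26\right) = 11778$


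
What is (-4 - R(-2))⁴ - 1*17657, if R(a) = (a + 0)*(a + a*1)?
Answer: 3079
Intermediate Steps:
R(a) = 2*a² (R(a) = a*(a + a) = a*(2*a) = 2*a²)
(-4 - R(-2))⁴ - 1*17657 = (-4 - 2*(-2)²)⁴ - 1*17657 = (-4 - 2*4)⁴ - 17657 = (-4 - 1*8)⁴ - 17657 = (-4 - 8)⁴ - 17657 = (-12)⁴ - 17657 = 20736 - 17657 = 3079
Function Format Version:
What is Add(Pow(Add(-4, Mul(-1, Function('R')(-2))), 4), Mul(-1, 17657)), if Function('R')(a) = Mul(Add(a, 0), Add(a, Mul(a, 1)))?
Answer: 3079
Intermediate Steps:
Function('R')(a) = Mul(2, Pow(a, 2)) (Function('R')(a) = Mul(a, Add(a, a)) = Mul(a, Mul(2, a)) = Mul(2, Pow(a, 2)))
Add(Pow(Add(-4, Mul(-1, Function('R')(-2))), 4), Mul(-1, 17657)) = Add(Pow(Add(-4, Mul(-1, Mul(2, Pow(-2, 2)))), 4), Mul(-1, 17657)) = Add(Pow(Add(-4, Mul(-1, Mul(2, 4))), 4), -17657) = Add(Pow(Add(-4, Mul(-1, 8)), 4), -17657) = Add(Pow(Add(-4, -8), 4), -17657) = Add(Pow(-12, 4), -17657) = Add(20736, -17657) = 3079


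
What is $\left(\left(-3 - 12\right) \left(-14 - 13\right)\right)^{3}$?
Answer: $66430125$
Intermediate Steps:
$\left(\left(-3 - 12\right) \left(-14 - 13\right)\right)^{3} = \left(\left(-15\right) \left(-27\right)\right)^{3} = 405^{3} = 66430125$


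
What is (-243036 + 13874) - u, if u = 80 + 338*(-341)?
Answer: -113984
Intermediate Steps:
u = -115178 (u = 80 - 115258 = -115178)
(-243036 + 13874) - u = (-243036 + 13874) - 1*(-115178) = -229162 + 115178 = -113984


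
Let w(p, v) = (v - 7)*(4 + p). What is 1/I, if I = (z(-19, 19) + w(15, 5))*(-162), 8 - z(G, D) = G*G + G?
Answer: 1/60264 ≈ 1.6594e-5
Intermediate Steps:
w(p, v) = (-7 + v)*(4 + p)
z(G, D) = 8 - G - G² (z(G, D) = 8 - (G*G + G) = 8 - (G² + G) = 8 - (G + G²) = 8 + (-G - G²) = 8 - G - G²)
I = 60264 (I = ((8 - 1*(-19) - 1*(-19)²) + (-28 - 7*15 + 4*5 + 15*5))*(-162) = ((8 + 19 - 1*361) + (-28 - 105 + 20 + 75))*(-162) = ((8 + 19 - 361) - 38)*(-162) = (-334 - 38)*(-162) = -372*(-162) = 60264)
1/I = 1/60264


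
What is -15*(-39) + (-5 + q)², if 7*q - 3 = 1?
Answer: 29626/49 ≈ 604.61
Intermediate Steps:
q = 4/7 (q = 3/7 + (⅐)*1 = 3/7 + ⅐ = 4/7 ≈ 0.57143)
-15*(-39) + (-5 + q)² = -15*(-39) + (-5 + 4/7)² = 585 + (-31/7)² = 585 + 961/49 = 29626/49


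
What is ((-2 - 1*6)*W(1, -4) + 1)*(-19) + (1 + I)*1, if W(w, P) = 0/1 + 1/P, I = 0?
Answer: -56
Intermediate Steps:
W(w, P) = 1/P (W(w, P) = 0*1 + 1/P = 0 + 1/P = 1/P)
((-2 - 1*6)*W(1, -4) + 1)*(-19) + (1 + I)*1 = ((-2 - 1*6)/(-4) + 1)*(-19) + (1 + 0)*1 = ((-2 - 6)*(-¼) + 1)*(-19) + 1*1 = (-8*(-¼) + 1)*(-19) + 1 = (2 + 1)*(-19) + 1 = 3*(-19) + 1 = -57 + 1 = -56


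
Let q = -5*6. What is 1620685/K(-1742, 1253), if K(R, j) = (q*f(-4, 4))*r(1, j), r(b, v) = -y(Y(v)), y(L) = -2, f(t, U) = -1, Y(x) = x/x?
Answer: 324137/12 ≈ 27011.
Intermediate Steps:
q = -30
Y(x) = 1
r(b, v) = 2 (r(b, v) = -1*(-2) = 2)
K(R, j) = 60 (K(R, j) = -30*(-1)*2 = 30*2 = 60)
1620685/K(-1742, 1253) = 1620685/60 = 1620685*(1/60) = 324137/12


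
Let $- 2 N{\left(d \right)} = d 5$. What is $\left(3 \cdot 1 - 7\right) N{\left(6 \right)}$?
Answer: $60$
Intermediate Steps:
$N{\left(d \right)} = - \frac{5 d}{2}$ ($N{\left(d \right)} = - \frac{d 5}{2} = - \frac{5 d}{2}$)
$\left(3 \cdot 1 - 7\right) N{\left(6 \right)} = \left(3 \cdot 1 - 7\right) \left(\left(- \frac{5}{2}\right) 6\right) = \left(3 - 7\right) \left(-15\right) = \left(-4\right) \left(-15\right) = 60$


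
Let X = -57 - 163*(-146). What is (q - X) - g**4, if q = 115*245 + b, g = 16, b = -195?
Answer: -61297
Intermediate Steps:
q = 27980 (q = 115*245 - 195 = 28175 - 195 = 27980)
X = 23741 (X = -57 + 23798 = 23741)
(q - X) - g**4 = (27980 - 1*23741) - 1*16**4 = (27980 - 23741) - 1*65536 = 4239 - 65536 = -61297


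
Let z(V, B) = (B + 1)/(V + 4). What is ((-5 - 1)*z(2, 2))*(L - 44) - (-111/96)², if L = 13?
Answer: 93863/1024 ≈ 91.663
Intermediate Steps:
z(V, B) = (1 + B)/(4 + V)
((-5 - 1)*z(2, 2))*(L - 44) - (-111/96)² = ((-5 - 1)*((1 + 2)/(4 + 2)))*(13 - 44) - (-111/96)² = -6*3/6*(-31) - (-111*1/96)² = -3*(-31) - (-37/32)² = -6*½*(-31) - 1*1369/1024 = -3*(-31) - 1369/1024 = 93 - 1369/1024 = 93863/1024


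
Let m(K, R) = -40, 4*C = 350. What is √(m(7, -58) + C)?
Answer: √190/2 ≈ 6.8920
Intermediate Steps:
C = 175/2 (C = (¼)*350 = 175/2 ≈ 87.500)
√(m(7, -58) + C) = √(-40 + 175/2) = √(95/2) = √190/2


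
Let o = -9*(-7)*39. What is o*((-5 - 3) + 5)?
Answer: -7371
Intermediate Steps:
o = 2457 (o = 63*39 = 2457)
o*((-5 - 3) + 5) = 2457*((-5 - 3) + 5) = 2457*(-8 + 5) = 2457*(-3) = -7371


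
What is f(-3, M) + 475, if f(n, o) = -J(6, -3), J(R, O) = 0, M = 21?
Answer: 475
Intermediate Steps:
f(n, o) = 0 (f(n, o) = -1*0 = 0)
f(-3, M) + 475 = 0 + 475 = 475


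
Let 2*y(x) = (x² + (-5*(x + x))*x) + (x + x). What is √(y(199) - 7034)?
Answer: I*√740158/2 ≈ 430.16*I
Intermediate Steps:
y(x) = x - 9*x²/2 (y(x) = ((x² + (-5*(x + x))*x) + (x + x))/2 = ((x² + (-10*x)*x) + 2*x)/2 = ((x² - 10*x²) + 2*x)/2 = (-9*x² + 2*x)/2 = x - 9*x²/2)
√(y(199) - 7034) = √((½)*199*(2 - 9*199) - 7034) = √((½)*199*(2 - 1791) - 7034) = √((½)*199*(-1789) - 7034) = √(-356011/2 - 7034) = √(-370079/2) = I*√740158/2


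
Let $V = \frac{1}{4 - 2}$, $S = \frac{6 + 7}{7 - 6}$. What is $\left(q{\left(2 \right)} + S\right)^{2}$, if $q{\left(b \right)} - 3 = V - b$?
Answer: $\frac{841}{4} \approx 210.25$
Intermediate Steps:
$S = 13$ ($S = \frac{13}{1} = 13 \cdot 1 = 13$)
$V = \frac{1}{2} \approx 0.5$
$q{\left(b \right)} = \frac{7}{2} - b$ ($q{\left(b \right)} = 3 - \left(- \frac{1}{2} + b\right) = \frac{7}{2} - b$)
$\left(q{\left(2 \right)} + S\right)^{2} = \left(\left(\frac{7}{2} - 2\right) + 13\right)^{2} = \left(\frac{3}{2} + 13\right)^{2} = \left(\frac{29}{2}\right)^{2} = \frac{841}{4}$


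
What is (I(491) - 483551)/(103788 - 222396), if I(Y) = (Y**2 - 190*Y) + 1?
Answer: 335759/118608 ≈ 2.8308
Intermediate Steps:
I(Y) = 1 + Y**2 - 190*Y
(I(491) - 483551)/(103788 - 222396) = ((1 + 491**2 - 190*491) - 483551)/(103788 - 222396) = ((1 + 241081 - 93290) - 483551)/(-118608) = (147792 - 483551)*(-1/118608) = -335759*(-1/118608) = 335759/118608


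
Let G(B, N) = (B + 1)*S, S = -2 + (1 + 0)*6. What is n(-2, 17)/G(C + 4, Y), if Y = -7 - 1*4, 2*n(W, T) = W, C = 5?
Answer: -1/40 ≈ -0.025000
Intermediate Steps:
n(W, T) = W/2
Y = -11 (Y = -7 - 4 = -11)
S = 4 (S = -2 + 1*6 = -2 + 6 = 4)
G(B, N) = 4 + 4*B (G(B, N) = (B + 1)*4 = (1 + B)*4 = 4 + 4*B)
n(-2, 17)/G(C + 4, Y) = ((½)*(-2))/(4 + 4*(5 + 4)) = -1/(4 + 4*9) = -1/(4 + 36) = -1/40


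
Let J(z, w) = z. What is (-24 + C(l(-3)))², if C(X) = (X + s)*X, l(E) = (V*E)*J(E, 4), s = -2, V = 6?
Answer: 7750656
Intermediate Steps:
l(E) = 6*E² (l(E) = (6*E)*E = 6*E²)
C(X) = X*(-2 + X) (C(X) = (X - 2)*X = (-2 + X)*X = X*(-2 + X))
(-24 + C(l(-3)))² = (-24 + (6*(-3)²)*(-2 + 6*(-3)²))² = (-24 + (6*9)*(-2 + 6*9))² = (-24 + 54*(-2 + 54))² = (-24 + 54*52)² = (-24 + 2808)² = 2784² = 7750656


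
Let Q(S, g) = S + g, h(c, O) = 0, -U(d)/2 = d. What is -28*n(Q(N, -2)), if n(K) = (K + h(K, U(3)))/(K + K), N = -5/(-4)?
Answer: -14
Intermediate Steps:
U(d) = -2*d
N = 5/4 (N = -5*(-¼) = 5/4 ≈ 1.2500)
n(K) = ½ (n(K) = (K + 0)/(K + K) = K/((2*K)) = K*(1/(2*K)) = ½)
-28*n(Q(N, -2)) = -28*½ = -14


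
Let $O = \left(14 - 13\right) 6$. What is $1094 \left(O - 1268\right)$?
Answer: $-1380628$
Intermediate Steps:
$O = 6$ ($O = 1 \cdot 6 = 6$)
$1094 \left(O - 1268\right) = 1094 \left(6 - 1268\right) = 1094 \left(-1262\right) = -1380628$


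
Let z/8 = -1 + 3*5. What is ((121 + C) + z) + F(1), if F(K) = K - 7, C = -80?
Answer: 147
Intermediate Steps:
F(K) = -7 + K
z = 112 (z = 8*(-1 + 3*5) = 8*(-1 + 15) = 8*14 = 112)
((121 + C) + z) + F(1) = ((121 - 80) + 112) + (-7 + 1) = (41 + 112) - 6 = 153 - 6 = 147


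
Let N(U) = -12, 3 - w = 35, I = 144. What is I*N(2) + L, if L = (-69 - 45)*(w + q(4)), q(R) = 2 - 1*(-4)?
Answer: 1236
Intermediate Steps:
w = -32 (w = 3 - 1*35 = 3 - 35 = -32)
q(R) = 6 (q(R) = 2 + 4 = 6)
L = 2964 (L = (-69 - 45)*(-32 + 6) = -114*(-26) = 2964)
I*N(2) + L = 144*(-12) + 2964 = -1728 + 2964 = 1236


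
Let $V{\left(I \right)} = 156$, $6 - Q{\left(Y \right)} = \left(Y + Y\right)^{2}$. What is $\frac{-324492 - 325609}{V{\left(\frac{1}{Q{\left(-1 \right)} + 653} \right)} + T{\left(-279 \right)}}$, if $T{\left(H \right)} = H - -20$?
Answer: $\frac{650101}{103} \approx 6311.7$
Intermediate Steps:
$Q{\left(Y \right)} = 6 - 4 Y^{2}$ ($Q{\left(Y \right)} = 6 - \left(Y + Y\right)^{2} = 6 - \left(2 Y\right)^{2} = 6 - 4 Y^{2}$)
$T{\left(H \right)} = 20 + H$ ($T{\left(H \right)} = H + 20 = 20 + H$)
$\frac{-324492 - 325609}{V{\left(\frac{1}{Q{\left(-1 \right)} + 653} \right)} + T{\left(-279 \right)}} = \frac{-324492 - 325609}{156 + \left(20 - 279\right)} = - \frac{650101}{156 - 259} = - \frac{650101}{-103} = \left(-650101\right) \left(- \frac{1}{103}\right) = \frac{650101}{103}$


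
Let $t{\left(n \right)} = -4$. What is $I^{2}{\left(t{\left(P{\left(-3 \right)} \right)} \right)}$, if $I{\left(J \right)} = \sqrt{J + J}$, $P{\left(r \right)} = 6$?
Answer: $-8$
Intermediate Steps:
$I{\left(J \right)} = \sqrt{2} \sqrt{J}$ ($I{\left(J \right)} = \sqrt{2 J} = \sqrt{2} \sqrt{J}$)
$I^{2}{\left(t{\left(P{\left(-3 \right)} \right)} \right)} = \left(\sqrt{2} \sqrt{-4}\right)^{2} = \left(\sqrt{2} \cdot 2 i\right)^{2} = \left(2 i \sqrt{2}\right)^{2} = -8$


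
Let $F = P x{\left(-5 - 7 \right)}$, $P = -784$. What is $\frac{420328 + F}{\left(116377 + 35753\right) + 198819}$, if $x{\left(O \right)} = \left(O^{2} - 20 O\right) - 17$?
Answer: $\frac{44200}{116983} \approx 0.37783$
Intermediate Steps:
$x{\left(O \right)} = -17 + O^{2} - 20 O$
$F = -287728$ ($F = - 784 \left(-17 + \left(-5 - 7\right)^{2} - 20 \left(-5 - 7\right)\right) = - 784 \left(-17 + \left(-12\right)^{2} - -240\right) = - 784 \left(-17 + 144 + 240\right) = \left(-784\right) 367 = -287728$)
$\frac{420328 + F}{\left(116377 + 35753\right) + 198819} = \frac{420328 - 287728}{\left(116377 + 35753\right) + 198819} = \frac{132600}{152130 + 198819} = \frac{132600}{350949} = 132600 \cdot \frac{1}{350949} = \frac{44200}{116983}$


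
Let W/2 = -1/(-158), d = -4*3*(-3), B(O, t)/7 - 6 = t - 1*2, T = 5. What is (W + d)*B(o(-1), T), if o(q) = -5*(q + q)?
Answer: 179235/79 ≈ 2268.8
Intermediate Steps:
o(q) = -10*q
B(O, t) = 28 + 7*t (B(O, t) = 42 + 7*(t - 1*2) = 42 + 7*(t - 2) = 42 + 7*(-2 + t) = 42 + (-14 + 7*t) = 28 + 7*t)
d = 36 (d = -12*(-3) = 36)
W = 1/79 (W = 2*(-1/(-158)) = 2*(-1*(-1/158)) = 2*(1/158) = 1/79 ≈ 0.012658)
(W + d)*B(o(-1), T) = (1/79 + 36)*(28 + 7*5) = 2845*(28 + 35)/79 = (2845/79)*63 = 179235/79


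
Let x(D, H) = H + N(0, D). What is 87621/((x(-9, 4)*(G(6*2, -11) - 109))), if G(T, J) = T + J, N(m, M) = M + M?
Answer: 29207/504 ≈ 57.950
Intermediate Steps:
N(m, M) = 2*M
x(D, H) = H + 2*D
G(T, J) = J + T
87621/((x(-9, 4)*(G(6*2, -11) - 109))) = 87621/(((4 + 2*(-9))*((-11 + 6*2) - 109))) = 87621/(((4 - 18)*((-11 + 12) - 109))) = 87621/((-14*(1 - 109))) = 87621/((-14*(-108))) = 87621/1512 = 87621*(1/1512) = 29207/504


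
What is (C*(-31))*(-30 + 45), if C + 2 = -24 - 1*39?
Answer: 30225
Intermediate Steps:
C = -65 (C = -2 + (-24 - 1*39) = -2 + (-24 - 39) = -2 - 63 = -65)
(C*(-31))*(-30 + 45) = (-65*(-31))*(-30 + 45) = 2015*15 = 30225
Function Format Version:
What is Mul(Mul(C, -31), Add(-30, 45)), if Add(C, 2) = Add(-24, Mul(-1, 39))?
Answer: 30225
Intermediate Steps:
C = -65 (C = Add(-2, Add(-24, Mul(-1, 39))) = Add(-2, Add(-24, -39)) = Add(-2, -63) = -65)
Mul(Mul(C, -31), Add(-30, 45)) = Mul(Mul(-65, -31), Add(-30, 45)) = Mul(2015, 15) = 30225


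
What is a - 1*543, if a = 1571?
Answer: 1028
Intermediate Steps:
a - 1*543 = 1571 - 1*543 = 1571 - 543 = 1028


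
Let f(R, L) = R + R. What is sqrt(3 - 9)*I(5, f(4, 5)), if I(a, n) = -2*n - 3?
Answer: -19*I*sqrt(6) ≈ -46.54*I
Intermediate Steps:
f(R, L) = 2*R
I(a, n) = -3 - 2*n
sqrt(3 - 9)*I(5, f(4, 5)) = sqrt(3 - 9)*(-3 - 4*4) = sqrt(-6)*(-3 - 2*8) = (I*sqrt(6))*(-3 - 16) = (I*sqrt(6))*(-19) = -19*I*sqrt(6)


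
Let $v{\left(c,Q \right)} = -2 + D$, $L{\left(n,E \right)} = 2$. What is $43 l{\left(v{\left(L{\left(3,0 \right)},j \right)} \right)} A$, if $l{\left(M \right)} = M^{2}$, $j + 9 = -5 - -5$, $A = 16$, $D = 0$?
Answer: $2752$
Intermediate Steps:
$j = -9$ ($j = -9 - 0 = -9 + \left(-5 + 5\right) = -9 + 0 = -9$)
$v{\left(c,Q \right)} = -2$ ($v{\left(c,Q \right)} = -2 + 0 = -2$)
$43 l{\left(v{\left(L{\left(3,0 \right)},j \right)} \right)} A = 43 \left(-2\right)^{2} \cdot 16 = 43 \cdot 4 \cdot 16 = 172 \cdot 16 = 2752$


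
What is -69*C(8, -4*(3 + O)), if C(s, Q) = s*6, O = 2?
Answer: -3312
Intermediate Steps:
C(s, Q) = 6*s
-69*C(8, -4*(3 + O)) = -414*8 = -69*48 = -3312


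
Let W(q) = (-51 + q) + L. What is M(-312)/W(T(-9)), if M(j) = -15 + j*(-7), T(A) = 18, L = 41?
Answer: 2169/8 ≈ 271.13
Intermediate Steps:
M(j) = -15 - 7*j
W(q) = -10 + q (W(q) = (-51 + q) + 41 = -10 + q)
M(-312)/W(T(-9)) = (-15 - 7*(-312))/(-10 + 18) = (-15 + 2184)/8 = 2169*(⅛) = 2169/8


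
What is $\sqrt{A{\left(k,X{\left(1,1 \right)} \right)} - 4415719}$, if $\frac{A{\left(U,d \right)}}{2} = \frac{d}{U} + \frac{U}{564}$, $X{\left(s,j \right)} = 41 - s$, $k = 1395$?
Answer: $\frac{i \sqrt{337460185453070}}{8742} \approx 2101.4 i$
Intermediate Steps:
$A{\left(U,d \right)} = \frac{U}{282} + \frac{2 d}{U}$ ($A{\left(U,d \right)} = 2 \left(\frac{d}{U} + \frac{U}{564}\right) = 2 \left(\frac{U}{564} + \frac{d}{U}\right) = \frac{U}{282} + \frac{2 d}{U}$)
$\sqrt{A{\left(k,X{\left(1,1 \right)} \right)} - 4415719} = \sqrt{\left(\frac{1}{282} \cdot 1395 + \frac{2 \left(41 - 1\right)}{1395}\right) - 4415719} = \sqrt{\left(\frac{465}{94} + 2 \left(41 - 1\right) \frac{1}{1395}\right) - 4415719} = \sqrt{\left(\frac{465}{94} + 2 \cdot 40 \cdot \frac{1}{1395}\right) - 4415719} = \sqrt{\left(\frac{465}{94} + \frac{16}{279}\right) - 4415719} = \sqrt{\frac{131239}{26226} - 4415719} = \sqrt{- \frac{115806515255}{26226}} = \frac{i \sqrt{337460185453070}}{8742}$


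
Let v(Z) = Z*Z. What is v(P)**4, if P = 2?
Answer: 256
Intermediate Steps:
v(Z) = Z**2
v(P)**4 = (2**2)**4 = 4**4 = 256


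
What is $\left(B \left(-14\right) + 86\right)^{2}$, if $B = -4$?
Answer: $20164$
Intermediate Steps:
$\left(B \left(-14\right) + 86\right)^{2} = \left(\left(-4\right) \left(-14\right) + 86\right)^{2} = \left(56 + 86\right)^{2} = 142^{2} = 20164$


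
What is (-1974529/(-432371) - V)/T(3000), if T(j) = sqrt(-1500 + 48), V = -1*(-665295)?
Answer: 143826144958*I*sqrt(3)/14268243 ≈ 17459.0*I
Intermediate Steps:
V = 665295
T(j) = 22*I*sqrt(3) (T(j) = sqrt(-1452) = 22*I*sqrt(3))
(-1974529/(-432371) - V)/T(3000) = (-1974529/(-432371) - 1*665295)/((22*I*sqrt(3))) = (-1974529*(-1/432371) - 665295)*(-I*sqrt(3)/66) = (1974529/432371 - 665295)*(-I*sqrt(3)/66) = -(-143826144958)*I*sqrt(3)/14268243 = 143826144958*I*sqrt(3)/14268243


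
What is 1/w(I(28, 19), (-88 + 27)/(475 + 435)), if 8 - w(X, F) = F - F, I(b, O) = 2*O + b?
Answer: ⅛ ≈ 0.12500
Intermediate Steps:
I(b, O) = b + 2*O
w(X, F) = 8 (w(X, F) = 8 - (F - F) = 8 - 1*0 = 8 + 0 = 8)
1/w(I(28, 19), (-88 + 27)/(475 + 435)) = 1/8 = ⅛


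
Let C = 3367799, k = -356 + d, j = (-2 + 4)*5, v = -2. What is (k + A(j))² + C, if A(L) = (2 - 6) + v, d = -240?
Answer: 3730203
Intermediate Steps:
j = 10 (j = 2*5 = 10)
A(L) = -6 (A(L) = (2 - 6) - 2 = -4 - 2 = -6)
k = -596 (k = -356 - 240 = -596)
(k + A(j))² + C = (-596 - 6)² + 3367799 = (-602)² + 3367799 = 362404 + 3367799 = 3730203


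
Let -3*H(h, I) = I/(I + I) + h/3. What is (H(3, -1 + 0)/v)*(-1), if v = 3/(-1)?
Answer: -⅙ ≈ -0.16667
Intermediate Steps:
H(h, I) = -⅙ - h/9 (H(h, I) = -(I/(I + I) + h/3)/3 = -(I/((2*I)) + h*(⅓))/3 = -(I*(1/(2*I)) + h/3)/3 = -(½ + h/3)/3 = -⅙ - h/9)
v = -3 (v = 3*(-1) = -3)
(H(3, -1 + 0)/v)*(-1) = ((-⅙ - ⅑*3)/(-3))*(-1) = -(-⅙ - ⅓)/3*(-1) = -⅓*(-½)*(-1) = (⅙)*(-1) = -⅙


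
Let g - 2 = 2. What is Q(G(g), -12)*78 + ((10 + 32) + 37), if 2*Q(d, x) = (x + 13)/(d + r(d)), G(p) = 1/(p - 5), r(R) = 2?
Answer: 118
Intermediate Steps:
g = 4 (g = 2 + 2 = 4)
G(p) = 1/(-5 + p)
Q(d, x) = (13 + x)/(2*(2 + d)) (Q(d, x) = ((x + 13)/(d + 2))/2 = ((13 + x)/(2 + d))/2 = (13 + x)/(2*(2 + d)))
Q(G(g), -12)*78 + ((10 + 32) + 37) = ((13 - 12)/(2*(2 + 1/(-5 + 4))))*78 + ((10 + 32) + 37) = ((½)*1/(2 + 1/(-1)))*78 + (42 + 37) = ((½)*1/(2 - 1))*78 + 79 = ((½)*1/1)*78 + 79 = ((½)*1*1)*78 + 79 = (½)*78 + 79 = 39 + 79 = 118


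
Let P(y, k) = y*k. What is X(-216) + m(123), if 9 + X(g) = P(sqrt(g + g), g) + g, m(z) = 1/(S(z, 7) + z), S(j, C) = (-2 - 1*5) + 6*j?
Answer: -192149/854 - 2592*I*sqrt(3) ≈ -225.0 - 4489.5*I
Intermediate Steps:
S(j, C) = -7 + 6*j (S(j, C) = (-2 - 5) + 6*j = -7 + 6*j)
m(z) = 1/(-7 + 7*z) (m(z) = 1/((-7 + 6*z) + z) = 1/(-7 + 7*z))
P(y, k) = k*y
X(g) = -9 + g + sqrt(2)*g**(3/2) (X(g) = -9 + (g*sqrt(g + g) + g) = -9 + (g*sqrt(2*g) + g) = -9 + (g*(sqrt(2)*sqrt(g)) + g) = -9 + (sqrt(2)*g**(3/2) + g) = -9 + (g + sqrt(2)*g**(3/2)) = -9 + g + sqrt(2)*g**(3/2))
X(-216) + m(123) = (-9 - 216 + sqrt(2)*(-216)**(3/2)) + 1/(7*(-1 + 123)) = (-9 - 216 + sqrt(2)*(-1296*I*sqrt(6))) + (1/7)/122 = (-9 - 216 - 2592*I*sqrt(3)) + (1/7)*(1/122) = (-225 - 2592*I*sqrt(3)) + 1/854 = -192149/854 - 2592*I*sqrt(3)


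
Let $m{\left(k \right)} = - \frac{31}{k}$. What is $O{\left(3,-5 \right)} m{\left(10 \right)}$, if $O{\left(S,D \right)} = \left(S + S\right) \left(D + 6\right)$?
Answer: $- \frac{93}{5} \approx -18.6$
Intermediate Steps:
$O{\left(S,D \right)} = 2 S \left(6 + D\right)$
$O{\left(3,-5 \right)} m{\left(10 \right)} = 2 \cdot 3 \left(6 - 5\right) \left(- \frac{31}{10}\right) = 2 \cdot 3 \cdot 1 \left(\left(-31\right) \frac{1}{10}\right) = 6 \left(- \frac{31}{10}\right) = - \frac{93}{5}$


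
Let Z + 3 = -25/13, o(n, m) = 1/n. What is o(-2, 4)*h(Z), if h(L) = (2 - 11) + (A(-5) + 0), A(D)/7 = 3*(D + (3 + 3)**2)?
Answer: -321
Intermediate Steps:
Z = -64/13 (Z = -3 - 25/13 = -64/13 ≈ -4.9231)
A(D) = 756 + 21*D (A(D) = 7*(3*(D + (3 + 3)**2)) = 7*(3*(D + 6**2)) = 7*(3*(D + 36)) = 7*(3*(36 + D)) = 7*(108 + 3*D) = 756 + 21*D)
h(L) = 642 (h(L) = (2 - 11) + ((756 + 21*(-5)) + 0) = -9 + ((756 - 105) + 0) = -9 + (651 + 0) = -9 + 651 = 642)
o(-2, 4)*h(Z) = 642/(-2) = -1/2*642 = -321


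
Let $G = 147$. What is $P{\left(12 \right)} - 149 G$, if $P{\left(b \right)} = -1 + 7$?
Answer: $-21897$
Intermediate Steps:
$P{\left(b \right)} = 6$
$P{\left(12 \right)} - 149 G = 6 - 21903 = -21897$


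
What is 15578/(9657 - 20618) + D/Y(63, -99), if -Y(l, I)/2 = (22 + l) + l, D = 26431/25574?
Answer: -118213674703/82973717744 ≈ -1.4247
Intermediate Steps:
D = 26431/25574 (D = 26431*(1/25574) = 26431/25574 ≈ 1.0335)
Y(l, I) = -44 - 4*l (Y(l, I) = -2*((22 + l) + l) = -2*(22 + 2*l) = -44 - 4*l)
15578/(9657 - 20618) + D/Y(63, -99) = 15578/(9657 - 20618) + 26431/(25574*(-44 - 4*63)) = 15578/(-10961) + 26431/(25574*(-44 - 252)) = 15578*(-1/10961) + (26431/25574)/(-296) = -15578/10961 + (26431/25574)*(-1/296) = -15578/10961 - 26431/7569904 = -118213674703/82973717744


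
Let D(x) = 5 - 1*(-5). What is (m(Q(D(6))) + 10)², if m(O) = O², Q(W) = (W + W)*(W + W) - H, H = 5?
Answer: 24346921225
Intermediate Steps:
D(x) = 10 (D(x) = 5 + 5 = 10)
Q(W) = -5 + 4*W² (Q(W) = (W + W)*(W + W) - 1*5 = (2*W)*(2*W) - 5 = 4*W² - 5 = -5 + 4*W²)
(m(Q(D(6))) + 10)² = ((-5 + 4*10²)² + 10)² = ((-5 + 4*100)² + 10)² = ((-5 + 400)² + 10)² = (395² + 10)² = (156025 + 10)² = 156035² = 24346921225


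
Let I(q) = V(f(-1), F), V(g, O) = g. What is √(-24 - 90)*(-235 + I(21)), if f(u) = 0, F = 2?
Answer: -235*I*√114 ≈ -2509.1*I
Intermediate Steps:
I(q) = 0
√(-24 - 90)*(-235 + I(21)) = √(-24 - 90)*(-235 + 0) = √(-114)*(-235) = (I*√114)*(-235) = -235*I*√114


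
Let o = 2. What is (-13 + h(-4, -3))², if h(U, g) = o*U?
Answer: 441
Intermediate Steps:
h(U, g) = 2*U
(-13 + h(-4, -3))² = (-13 + 2*(-4))² = (-13 - 8)² = (-21)² = 441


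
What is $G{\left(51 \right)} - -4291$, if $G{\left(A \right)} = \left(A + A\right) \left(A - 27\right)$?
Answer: $6739$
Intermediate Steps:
$G{\left(A \right)} = 2 A \left(-27 + A\right)$
$G{\left(51 \right)} - -4291 = 2 \cdot 51 \left(-27 + 51\right) - -4291 = 2 \cdot 51 \cdot 24 + 4291 = 2448 + 4291 = 6739$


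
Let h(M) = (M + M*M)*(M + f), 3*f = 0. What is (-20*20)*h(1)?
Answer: -800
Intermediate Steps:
f = 0 (f = (⅓)*0 = 0)
h(M) = M*(M + M²) (h(M) = (M + M*M)*(M + 0) = (M + M²)*M = M*(M + M²))
(-20*20)*h(1) = (-20*20)*(1²*(1 + 1)) = -400*2 = -800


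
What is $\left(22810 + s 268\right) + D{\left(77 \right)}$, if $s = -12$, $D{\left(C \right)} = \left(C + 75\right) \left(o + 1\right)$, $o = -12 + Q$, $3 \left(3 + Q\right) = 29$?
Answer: $\frac{56806}{3} \approx 18935.0$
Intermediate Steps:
$Q = \frac{20}{3}$ ($Q = -3 + \frac{1}{3} \cdot 29 = -3 + \frac{29}{3} = \frac{20}{3} \approx 6.6667$)
$o = - \frac{16}{3}$ ($o = -12 + \frac{20}{3} = - \frac{16}{3} \approx -5.3333$)
$D{\left(C \right)} = -325 - \frac{13 C}{3}$ ($D{\left(C \right)} = \left(C + 75\right) \left(- \frac{16}{3} + 1\right) = \left(75 + C\right) \left(- \frac{13}{3}\right) = -325 - \frac{13 C}{3}$)
$\left(22810 + s 268\right) + D{\left(77 \right)} = \left(22810 - 3216\right) - \frac{1976}{3} = 19594 - \frac{1976}{3} = \frac{56806}{3}$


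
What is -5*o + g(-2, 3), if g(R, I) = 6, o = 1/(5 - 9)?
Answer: 29/4 ≈ 7.2500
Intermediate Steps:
o = -1/4 (o = 1/(-4) = -1/4 ≈ -0.25000)
-5*o + g(-2, 3) = -5*(-1/4) + 6 = 5/4 + 6 = 29/4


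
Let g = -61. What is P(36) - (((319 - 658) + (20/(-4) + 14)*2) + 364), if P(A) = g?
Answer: -104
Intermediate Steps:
P(A) = -61
P(36) - (((319 - 658) + (20/(-4) + 14)*2) + 364) = -61 - (((319 - 658) + (20/(-4) + 14)*2) + 364) = -61 - ((-339 + (20*(-1/4) + 14)*2) + 364) = -61 - ((-339 + (-5 + 14)*2) + 364) = -61 - ((-339 + 9*2) + 364) = -61 - ((-339 + 18) + 364) = -61 - (-321 + 364) = -61 - 1*43 = -61 - 43 = -104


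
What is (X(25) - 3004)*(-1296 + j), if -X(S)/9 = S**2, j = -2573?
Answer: 33385601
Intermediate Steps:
X(S) = -9*S**2
(X(25) - 3004)*(-1296 + j) = (-9*25**2 - 3004)*(-1296 - 2573) = (-9*625 - 3004)*(-3869) = (-5625 - 3004)*(-3869) = -8629*(-3869) = 33385601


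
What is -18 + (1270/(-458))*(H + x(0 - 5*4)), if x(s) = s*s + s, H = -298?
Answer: -56192/229 ≈ -245.38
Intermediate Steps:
x(s) = s + s**2 (x(s) = s**2 + s = s + s**2)
-18 + (1270/(-458))*(H + x(0 - 5*4)) = -18 + (1270/(-458))*(-298 + (0 - 5*4)*(1 + (0 - 5*4))) = -18 + (1270*(-1/458))*(-298 + (0 - 20)*(1 + (0 - 20))) = -18 - 635*(-298 - 20*(1 - 20))/229 = -18 - 635*(-298 - 20*(-19))/229 = -18 - 635*(-298 + 380)/229 = -18 - 635/229*82 = -18 - 52070/229 = -56192/229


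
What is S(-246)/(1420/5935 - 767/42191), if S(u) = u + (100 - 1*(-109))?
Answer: -1852986529/11071815 ≈ -167.36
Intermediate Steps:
S(u) = 209 + u (S(u) = u + (100 + 109) = u + 209 = 209 + u)
S(-246)/(1420/5935 - 767/42191) = (209 - 246)/(1420/5935 - 767/42191) = -37/(1420*(1/5935) - 767*1/42191) = -37/(284/1187 - 767/42191) = -37/11071815/50080717 = -37*50080717/11071815 = -1852986529/11071815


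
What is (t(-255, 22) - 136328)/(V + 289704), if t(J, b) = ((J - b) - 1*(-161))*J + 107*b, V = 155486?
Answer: -52197/222595 ≈ -0.23449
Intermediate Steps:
t(J, b) = 107*b + J*(161 + J - b) (t(J, b) = ((J - b) + 161)*J + 107*b = (161 + J - b)*J + 107*b = J*(161 + J - b) + 107*b = 107*b + J*(161 + J - b))
(t(-255, 22) - 136328)/(V + 289704) = (((-255)² + 107*22 + 161*(-255) - 1*(-255)*22) - 136328)/(155486 + 289704) = ((65025 + 2354 - 41055 + 5610) - 136328)/445190 = (31934 - 136328)*(1/445190) = -104394*1/445190 = -52197/222595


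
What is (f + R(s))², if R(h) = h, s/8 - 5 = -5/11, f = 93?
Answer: 2024929/121 ≈ 16735.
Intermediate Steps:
s = 400/11 (s = 40 + 8*(-5/11) = 40 - 40/11 = 400/11 ≈ 36.364)
(f + R(s))² = (93 + 400/11)² = (1423/11)² = 2024929/121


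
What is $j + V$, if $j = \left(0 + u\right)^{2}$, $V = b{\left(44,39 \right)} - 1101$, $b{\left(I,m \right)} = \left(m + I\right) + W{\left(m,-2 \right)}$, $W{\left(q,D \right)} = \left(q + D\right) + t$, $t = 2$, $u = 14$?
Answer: $-783$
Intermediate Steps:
$W{\left(q,D \right)} = 2 + D + q$ ($W{\left(q,D \right)} = \left(q + D\right) + 2 = \left(D + q\right) + 2 = 2 + D + q$)
$b{\left(I,m \right)} = I + 2 m$ ($b{\left(I,m \right)} = \left(m + I\right) + \left(2 - 2 + m\right) = \left(I + m\right) + m = I + 2 m$)
$V = -979$ ($V = \left(44 + 2 \cdot 39\right) - 1101 = \left(44 + 78\right) - 1101 = 122 - 1101 = -979$)
$j = 196$ ($j = \left(0 + 14\right)^{2} = 14^{2} = 196$)
$j + V = 196 - 979 = -783$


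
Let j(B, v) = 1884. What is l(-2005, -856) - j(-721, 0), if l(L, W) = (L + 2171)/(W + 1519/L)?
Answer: -3236666146/1717799 ≈ -1884.2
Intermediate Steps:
l(L, W) = (2171 + L)/(W + 1519/L)
l(-2005, -856) - j(-721, 0) = -2005*(2171 - 2005)/(1519 - 2005*(-856)) - 1*1884 = -2005*166/(1519 + 1716280) - 1884 = -2005*166/1717799 - 1884 = -2005*1/1717799*166 - 1884 = -332830/1717799 - 1884 = -3236666146/1717799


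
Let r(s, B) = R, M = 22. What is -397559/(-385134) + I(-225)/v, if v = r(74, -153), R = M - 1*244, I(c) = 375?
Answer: -4680596/7124979 ≈ -0.65693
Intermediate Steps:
R = -222 (R = 22 - 1*244 = 22 - 244 = -222)
r(s, B) = -222
v = -222
-397559/(-385134) + I(-225)/v = -397559/(-385134) + 375/(-222) = -397559*(-1/385134) + 375*(-1/222) = 397559/385134 - 125/74 = -4680596/7124979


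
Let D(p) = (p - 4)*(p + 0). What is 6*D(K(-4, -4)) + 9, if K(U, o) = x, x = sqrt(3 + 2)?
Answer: 39 - 24*sqrt(5) ≈ -14.666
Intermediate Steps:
x = sqrt(5) ≈ 2.2361
K(U, o) = sqrt(5)
D(p) = p*(-4 + p) (D(p) = (-4 + p)*p = p*(-4 + p))
6*D(K(-4, -4)) + 9 = 6*(sqrt(5)*(-4 + sqrt(5))) + 9 = 6*sqrt(5)*(-4 + sqrt(5)) + 9 = 9 + 6*sqrt(5)*(-4 + sqrt(5))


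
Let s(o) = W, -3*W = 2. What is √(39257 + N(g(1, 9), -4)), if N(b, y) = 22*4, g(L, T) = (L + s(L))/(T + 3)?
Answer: √39345 ≈ 198.36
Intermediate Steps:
W = -⅔ (W = -⅓*2 = -⅔ ≈ -0.66667)
s(o) = -⅔
g(L, T) = (-⅔ + L)/(3 + T) (g(L, T) = (L - ⅔)/(T + 3) = (-⅔ + L)/(3 + T))
N(b, y) = 88
√(39257 + N(g(1, 9), -4)) = √(39257 + 88) = √39345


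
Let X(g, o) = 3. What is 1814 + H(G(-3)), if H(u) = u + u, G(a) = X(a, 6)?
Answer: 1820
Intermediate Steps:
G(a) = 3
H(u) = 2*u
1814 + H(G(-3)) = 1814 + 2*3 = 1814 + 6 = 1820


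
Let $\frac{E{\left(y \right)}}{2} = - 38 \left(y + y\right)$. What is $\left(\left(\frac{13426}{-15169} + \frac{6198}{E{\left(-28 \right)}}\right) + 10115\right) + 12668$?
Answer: $\frac{105063613437}{4611376} \approx 22784.0$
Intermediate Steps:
$E{\left(y \right)} = - 152 y$ ($E{\left(y \right)} = 2 \left(- 38 \left(y + y\right)\right) = 2 \left(- 38 \cdot 2 y\right) = 2 \left(- 76 y\right) = - 152 y$)
$\left(\left(\frac{13426}{-15169} + \frac{6198}{E{\left(-28 \right)}}\right) + 10115\right) + 12668 = \left(\left(\frac{13426}{-15169} + \frac{6198}{\left(-152\right) \left(-28\right)}\right) + 10115\right) + 12668 = \left(\left(13426 \left(- \frac{1}{15169}\right) + \frac{6198}{4256}\right) + 10115\right) + 12668 = \left(\left(- \frac{1918}{2167} + 6198 \cdot \frac{1}{4256}\right) + 10115\right) + 12668 = \left(\left(- \frac{1918}{2167} + \frac{3099}{2128}\right) + 10115\right) + 12668 = \left(\frac{2634029}{4611376} + 10115\right) + 12668 = \frac{46646702269}{4611376} + 12668 = \frac{105063613437}{4611376}$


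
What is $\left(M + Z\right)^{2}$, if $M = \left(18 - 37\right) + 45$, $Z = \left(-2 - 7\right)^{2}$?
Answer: $11449$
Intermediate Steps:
$Z = 81$ ($Z = \left(-2 - 7\right)^{2} = \left(-9\right)^{2} = 81$)
$M = 26$ ($M = -19 + 45 = 26$)
$\left(M + Z\right)^{2} = \left(26 + 81\right)^{2} = 107^{2} = 11449$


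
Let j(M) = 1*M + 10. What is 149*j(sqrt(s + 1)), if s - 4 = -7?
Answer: 1490 + 149*I*sqrt(2) ≈ 1490.0 + 210.72*I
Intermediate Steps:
s = -3 (s = 4 - 7 = -3)
j(M) = 10 + M (j(M) = M + 10 = 10 + M)
149*j(sqrt(s + 1)) = 149*(10 + sqrt(-3 + 1)) = 149*(10 + sqrt(-2)) = 149*(10 + I*sqrt(2)) = 1490 + 149*I*sqrt(2)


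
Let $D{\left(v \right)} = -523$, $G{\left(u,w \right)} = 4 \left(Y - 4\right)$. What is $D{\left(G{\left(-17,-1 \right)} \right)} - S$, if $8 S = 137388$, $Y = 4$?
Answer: $- \frac{35393}{2} \approx -17697.0$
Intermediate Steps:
$S = \frac{34347}{2}$ ($S = \frac{1}{8} \cdot 137388 = \frac{34347}{2} \approx 17174.0$)
$G{\left(u,w \right)} = 0$ ($G{\left(u,w \right)} = 4 \left(4 - 4\right) = 4 \cdot 0 = 0$)
$D{\left(G{\left(-17,-1 \right)} \right)} - S = -523 - \frac{34347}{2} = - \frac{35393}{2}$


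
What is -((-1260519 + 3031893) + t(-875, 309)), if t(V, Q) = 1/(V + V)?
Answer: -3099904499/1750 ≈ -1.7714e+6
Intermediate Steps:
t(V, Q) = 1/(2*V)
-((-1260519 + 3031893) + t(-875, 309)) = -((-1260519 + 3031893) + (½)/(-875)) = -(1771374 + (½)*(-1/875)) = -(1771374 - 1/1750) = -1*3099904499/1750 = -3099904499/1750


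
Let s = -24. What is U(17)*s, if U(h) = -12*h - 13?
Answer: 5208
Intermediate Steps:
U(h) = -13 - 12*h
U(17)*s = (-13 - 12*17)*(-24) = (-13 - 204)*(-24) = -217*(-24) = 5208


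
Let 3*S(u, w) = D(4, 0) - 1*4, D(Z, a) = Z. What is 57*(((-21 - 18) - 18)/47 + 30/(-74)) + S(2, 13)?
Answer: -160398/1739 ≈ -92.236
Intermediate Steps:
S(u, w) = 0 (S(u, w) = (4 - 1*4)/3 = (4 - 4)/3 = (1/3)*0 = 0)
57*(((-21 - 18) - 18)/47 + 30/(-74)) + S(2, 13) = 57*(((-21 - 18) - 18)/47 + 30/(-74)) + 0 = 57*((-39 - 18)*(1/47) + 30*(-1/74)) + 0 = 57*(-57*1/47 - 15/37) + 0 = 57*(-57/47 - 15/37) + 0 = 57*(-2814/1739) + 0 = -160398/1739 + 0 = -160398/1739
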